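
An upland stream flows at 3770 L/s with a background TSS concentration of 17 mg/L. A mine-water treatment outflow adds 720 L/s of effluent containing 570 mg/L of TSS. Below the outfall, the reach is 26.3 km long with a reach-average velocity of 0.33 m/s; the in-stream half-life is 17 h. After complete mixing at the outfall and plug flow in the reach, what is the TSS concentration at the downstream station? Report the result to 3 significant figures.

Flow-weighted average: C = (3770·17.00 + 720.0·570.0) / 4490 = 474500/4490 = 105.7 mg/L.
Travel time t = 26.3·1000 / 0.33 = 79700 s = 22.14 h.
Half-life 17 h → k = ln 2 / 17 = 0.04077 h⁻¹ = 0.9786 d⁻¹.
After decay, C = 105.7 × e^(−kt) = 105.7 × 0.4055 = 42.85 mg/L.

42.9 mg/L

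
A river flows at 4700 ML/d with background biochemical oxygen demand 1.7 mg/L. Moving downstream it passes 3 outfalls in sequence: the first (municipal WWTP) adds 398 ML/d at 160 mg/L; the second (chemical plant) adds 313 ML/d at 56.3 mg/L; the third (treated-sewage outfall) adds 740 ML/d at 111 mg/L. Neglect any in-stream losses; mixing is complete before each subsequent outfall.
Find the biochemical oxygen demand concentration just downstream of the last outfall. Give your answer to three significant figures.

27.9 mg/L

Below outfall 1: Q → 5098 ML/d, C = (4700·1.700 + 398.0·160.0)/5098 = 14.06 mg/L.
Below outfall 2: Q → 5411 ML/d, C = (5098·14.06 + 313.0·56.30)/5411 = 16.50 mg/L.
Below outfall 3: Q → 6151 ML/d, C = (5411·16.50 + 740.0·111.0)/6151 = 27.87 mg/L.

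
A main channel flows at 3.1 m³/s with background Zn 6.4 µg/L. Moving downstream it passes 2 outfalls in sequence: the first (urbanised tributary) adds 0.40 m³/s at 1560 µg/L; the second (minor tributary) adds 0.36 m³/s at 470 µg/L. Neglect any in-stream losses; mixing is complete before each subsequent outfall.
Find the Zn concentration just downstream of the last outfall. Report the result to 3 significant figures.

Below outfall 1: Q → 3.500 m³/s, C = (3.100·6.400 + 0.4000·1560)/3.500 = 184.0 µg/L.
Below outfall 2: Q → 3.860 m³/s, C = (3.500·184.0 + 0.3600·470.0)/3.860 = 210.6 µg/L.

211 µg/L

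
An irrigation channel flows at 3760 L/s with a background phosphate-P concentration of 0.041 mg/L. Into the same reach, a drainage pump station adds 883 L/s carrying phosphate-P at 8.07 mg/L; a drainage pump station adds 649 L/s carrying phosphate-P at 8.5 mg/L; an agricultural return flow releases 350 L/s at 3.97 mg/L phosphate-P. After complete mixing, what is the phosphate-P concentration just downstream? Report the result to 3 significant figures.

Mixed concentration C = ΣQC/ΣQ = (3760·0.04100 + 883.0·8.070 + 649.0·8.500 + 350.0·3.970) / 5642 = 14190/5642 = 2.514 mg/L.

2.51 mg/L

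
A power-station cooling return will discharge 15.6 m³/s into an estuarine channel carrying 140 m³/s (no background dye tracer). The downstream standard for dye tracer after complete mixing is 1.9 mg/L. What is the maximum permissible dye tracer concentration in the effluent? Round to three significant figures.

At the limit, (Qr·Cr + Qe·Cₑ)/(Qr + Qe) = 1.9:
Cₑ = (155.6·1.9 − 140.0·0) / 15.60 = 18.95 mg/L.

19.0 mg/L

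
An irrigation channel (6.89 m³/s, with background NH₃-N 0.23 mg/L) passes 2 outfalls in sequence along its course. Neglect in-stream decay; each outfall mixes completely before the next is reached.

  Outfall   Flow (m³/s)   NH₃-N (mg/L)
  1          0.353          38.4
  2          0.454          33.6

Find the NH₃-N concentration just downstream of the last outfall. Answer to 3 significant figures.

3.95 mg/L

Outfall 1: combined Q = 7.243 m³/s; C = (6.890·0.2300 + 0.3530·38.40)/7.243 = 2.090 mg/L.
Outfall 2: combined Q = 7.697 m³/s; C = (7.243·2.090 + 0.4540·33.60)/7.697 = 3.949 mg/L.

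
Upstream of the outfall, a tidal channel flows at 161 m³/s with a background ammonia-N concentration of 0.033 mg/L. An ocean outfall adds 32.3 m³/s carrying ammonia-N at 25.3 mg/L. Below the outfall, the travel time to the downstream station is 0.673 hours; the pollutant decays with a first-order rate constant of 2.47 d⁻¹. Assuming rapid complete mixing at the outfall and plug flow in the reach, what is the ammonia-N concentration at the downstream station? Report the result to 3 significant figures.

Mixed concentration C = ΣQC/ΣQ = (161.0·0.03300 + 32.30·25.30) / 193.3 = 822.5/193.3 = 4.255 mg/L.
First-order decay: C = 4.255·exp(−k·t) = 4.255·0.9331 = 3.970 mg/L.

3.97 mg/L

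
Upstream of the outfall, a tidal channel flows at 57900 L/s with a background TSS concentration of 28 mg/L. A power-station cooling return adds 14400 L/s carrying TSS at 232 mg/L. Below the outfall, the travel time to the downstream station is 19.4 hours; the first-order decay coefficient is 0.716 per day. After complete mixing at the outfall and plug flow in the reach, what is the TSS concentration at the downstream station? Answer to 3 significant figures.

Mass balance: C = (57900·28.00 + 14400·232.0) / 72300 = 4962000/72300 = 68.63 mg/L.
Applying C = C₀e^(−kt): 68.63 × 0.5606 = 38.47 mg/L.

38.5 mg/L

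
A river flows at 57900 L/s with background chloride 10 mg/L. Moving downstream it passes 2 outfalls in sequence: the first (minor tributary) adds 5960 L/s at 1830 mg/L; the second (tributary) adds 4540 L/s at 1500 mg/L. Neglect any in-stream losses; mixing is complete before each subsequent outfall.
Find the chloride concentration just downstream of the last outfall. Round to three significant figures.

After outfall 1: Q = 57900 + 5960 = 63860 L/s; C = (57900·10.00 + 5960·1830)/63860 = 179.9 mg/L.
After outfall 2: Q = 63860 + 4540 = 68400 L/s; C = (63860·179.9 + 4540·1500)/68400 = 267.5 mg/L.

267 mg/L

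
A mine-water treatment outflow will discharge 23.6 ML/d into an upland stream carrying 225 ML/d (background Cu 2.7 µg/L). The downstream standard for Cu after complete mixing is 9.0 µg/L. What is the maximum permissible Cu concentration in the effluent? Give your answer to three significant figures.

69.1 µg/L

At the limit, (Qr·Cr + Qe·Cₑ)/(Qr + Qe) = 9.0:
Cₑ = (248.6·9.0 − 225.0·2.700) / 23.60 = 69.06 µg/L.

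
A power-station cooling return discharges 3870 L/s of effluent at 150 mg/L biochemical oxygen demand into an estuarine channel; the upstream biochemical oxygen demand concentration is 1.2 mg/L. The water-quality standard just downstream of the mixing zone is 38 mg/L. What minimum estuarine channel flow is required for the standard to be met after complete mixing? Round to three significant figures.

Set C_mix = 38: (Q·1.200 + 3870·150.0) / (Q + 3870) = 38
→ Q = 3870·(150.0 − 38)/(38 − 1.200) = 11780 L/s.

11800 L/s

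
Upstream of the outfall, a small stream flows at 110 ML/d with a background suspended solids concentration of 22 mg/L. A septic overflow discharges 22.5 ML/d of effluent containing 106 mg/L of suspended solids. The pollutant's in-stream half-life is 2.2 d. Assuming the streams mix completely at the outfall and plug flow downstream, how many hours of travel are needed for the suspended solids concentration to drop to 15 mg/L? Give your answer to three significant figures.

67.2 h

Mass balance: C = (110.0·22.00 + 22.50·106.0) / 132.5 = 4805/132.5 = 36.26 mg/L.
Half-life 2.2 d → k = ln 2 / 2.2 = 0.3151 d⁻¹.
36.26·exp(−k·t) = 15 → t = ln(36.26/15)/k = 242100 s = 67.25 h.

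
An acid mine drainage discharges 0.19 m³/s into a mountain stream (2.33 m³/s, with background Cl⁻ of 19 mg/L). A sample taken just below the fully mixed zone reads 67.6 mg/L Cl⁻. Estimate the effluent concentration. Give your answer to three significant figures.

664 mg/L

Mass balance: 2.330·19.00 + 0.1900·Cₑ = 2.520·67.60
→ Cₑ = (2.520·67.60 − 2.330·19.00) / 0.1900 = 663.6 mg/L.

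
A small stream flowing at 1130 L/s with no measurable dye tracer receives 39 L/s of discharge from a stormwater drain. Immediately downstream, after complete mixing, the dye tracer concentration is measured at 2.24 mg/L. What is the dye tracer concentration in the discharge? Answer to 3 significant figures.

67.1 mg/L

Mass balance: 1130·0 + 39.00·Cₑ = 1169·2.240
→ Cₑ = (1169·2.240 − 1130·0) / 39.00 = 67.14 mg/L.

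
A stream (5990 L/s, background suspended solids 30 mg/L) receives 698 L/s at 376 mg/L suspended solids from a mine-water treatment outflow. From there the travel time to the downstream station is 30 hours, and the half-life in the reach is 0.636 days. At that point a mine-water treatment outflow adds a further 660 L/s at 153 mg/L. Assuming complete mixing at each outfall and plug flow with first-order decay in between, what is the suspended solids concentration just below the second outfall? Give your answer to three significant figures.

Mass balance: C = (5990·30.00 + 698.0·376.0) / 6688 = 442100/6688 = 66.11 mg/L; combined flow 6688 L/s.
Half-life 0.636 d → k = ln 2 / 0.636 = 1.090 d⁻¹.
Applying C = C₀e^(−kt): 66.11 × 0.2561 = 16.93 mg/L.
Second outfall: C = (6688·16.93 + 660.0·153.0)/7348 = 29.15 mg/L.

29.2 mg/L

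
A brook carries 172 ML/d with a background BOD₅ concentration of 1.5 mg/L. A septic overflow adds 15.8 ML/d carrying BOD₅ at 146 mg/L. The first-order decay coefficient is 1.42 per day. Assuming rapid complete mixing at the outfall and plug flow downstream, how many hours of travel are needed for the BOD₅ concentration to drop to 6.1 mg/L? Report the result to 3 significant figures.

13.6 h

Mixed concentration C = ΣQC/ΣQ = (172.0·1.500 + 15.80·146.0) / 187.8 = 2565/187.8 = 13.66 mg/L.
13.66·exp(−k·t) = 6.1 → t = ln(13.66/6.1)/k = 49040 s = 13.62 h.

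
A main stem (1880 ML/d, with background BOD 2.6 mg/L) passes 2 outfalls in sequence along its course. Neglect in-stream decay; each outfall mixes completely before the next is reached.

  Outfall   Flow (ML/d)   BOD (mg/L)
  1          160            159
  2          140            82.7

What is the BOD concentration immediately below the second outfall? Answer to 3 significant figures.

Below outfall 1: Q → 2040 ML/d, C = (1880·2.600 + 160.0·159.0)/2040 = 14.87 mg/L.
Below outfall 2: Q → 2180 ML/d, C = (2040·14.87 + 140.0·82.70)/2180 = 19.22 mg/L.

19.2 mg/L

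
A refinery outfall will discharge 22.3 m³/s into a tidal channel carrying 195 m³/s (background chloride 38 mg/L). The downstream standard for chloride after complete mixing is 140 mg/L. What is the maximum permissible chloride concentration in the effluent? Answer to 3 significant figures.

At the limit, (Qr·Cr + Qe·Cₑ)/(Qr + Qe) = 140:
Cₑ = (217.3·140 − 195.0·38.00) / 22.30 = 1032 mg/L.

1030 mg/L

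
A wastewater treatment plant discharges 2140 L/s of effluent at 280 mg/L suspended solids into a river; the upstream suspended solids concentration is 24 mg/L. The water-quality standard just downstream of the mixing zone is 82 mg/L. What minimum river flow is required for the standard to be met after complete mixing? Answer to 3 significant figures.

7310 L/s

Set C_mix = 82: (Q·24.00 + 2140·280.0) / (Q + 2140) = 82
→ Q = 2140·(280.0 − 82)/(82 − 24.00) = 7306 L/s.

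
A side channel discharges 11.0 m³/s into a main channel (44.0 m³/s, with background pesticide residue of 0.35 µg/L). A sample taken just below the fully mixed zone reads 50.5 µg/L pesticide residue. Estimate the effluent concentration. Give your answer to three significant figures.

Mass balance: 44.00·0.3500 + 11.00·Cₑ = 55.00·50.50
→ Cₑ = (55.00·50.50 − 44.00·0.3500) / 11.00 = 251.1 µg/L.

251 µg/L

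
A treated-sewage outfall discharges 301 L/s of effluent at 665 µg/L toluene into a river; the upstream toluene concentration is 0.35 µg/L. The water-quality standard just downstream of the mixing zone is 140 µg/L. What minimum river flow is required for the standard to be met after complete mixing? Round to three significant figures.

1130 L/s

Set C_mix = 140: (Q·0.3500 + 301.0·665.0) / (Q + 301.0) = 140
→ Q = 301.0·(665.0 − 140)/(140 − 0.3500) = 1132 L/s.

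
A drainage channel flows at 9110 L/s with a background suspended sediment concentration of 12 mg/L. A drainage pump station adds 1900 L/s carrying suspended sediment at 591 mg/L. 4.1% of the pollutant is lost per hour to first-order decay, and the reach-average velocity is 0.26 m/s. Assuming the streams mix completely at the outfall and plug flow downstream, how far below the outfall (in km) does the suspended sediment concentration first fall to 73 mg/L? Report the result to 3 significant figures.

Mixed concentration C = ΣQC/ΣQ = (9110·12.00 + 1900·591.0) / 11010 = 1232000/11010 = 111.9 mg/L.
4.1%/h lost → k = −ln(1 − 0.041) = 0.04186 h⁻¹.
Set 111.9·exp(−k·t) = 73 → t = ln(111.9/73)/k = 36750 s = 10.21 h.
Distance = v·t = 0.26·36750 = 9554 m = 9.554 km.

9.55 km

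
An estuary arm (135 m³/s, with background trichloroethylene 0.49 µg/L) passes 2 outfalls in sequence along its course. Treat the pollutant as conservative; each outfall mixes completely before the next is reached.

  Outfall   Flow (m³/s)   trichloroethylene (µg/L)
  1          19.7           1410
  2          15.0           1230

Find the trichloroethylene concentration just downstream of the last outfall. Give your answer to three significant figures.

Outfall 1: combined Q = 154.7 m³/s; C = (135.0·0.4900 + 19.70·1410)/154.7 = 180.0 µg/L.
Outfall 2: combined Q = 169.7 m³/s; C = (154.7·180.0 + 15.00·1230)/169.7 = 272.8 µg/L.

273 µg/L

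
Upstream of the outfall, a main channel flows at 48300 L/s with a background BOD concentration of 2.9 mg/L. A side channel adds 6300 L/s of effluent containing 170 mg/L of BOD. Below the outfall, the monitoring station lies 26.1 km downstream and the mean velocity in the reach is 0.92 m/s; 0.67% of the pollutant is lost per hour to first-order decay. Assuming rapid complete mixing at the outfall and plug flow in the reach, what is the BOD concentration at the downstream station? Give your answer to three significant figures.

21.0 mg/L

After mixing, C = (48300·2.900 + 6300·170.0) / 54600 = 1211000/54600 = 22.18 mg/L.
Travel time t = 26.1·1000 / 0.92 = 28370 s = 7.880 h.
0.67%/h lost → k = −ln(1 − 0.0067) = 0.006723 h⁻¹.
After decay, C = 22.18 × e^(−kt) = 22.18 × 0.9484 = 21.04 mg/L.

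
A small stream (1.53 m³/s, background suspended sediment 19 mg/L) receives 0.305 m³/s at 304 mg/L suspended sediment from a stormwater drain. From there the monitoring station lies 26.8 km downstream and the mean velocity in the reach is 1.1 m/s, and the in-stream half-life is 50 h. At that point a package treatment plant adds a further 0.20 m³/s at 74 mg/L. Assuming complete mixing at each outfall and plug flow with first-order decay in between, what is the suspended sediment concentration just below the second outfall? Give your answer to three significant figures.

61.8 mg/L

Flow-weighted average: C = (1.530·19.00 + 0.3050·304.0) / 1.835 = 121.8/1.835 = 66.37 mg/L; combined flow 1.835 m³/s.
Travel time t = 26.8·1000 / 1.1 = 24360 s = 6.768 h.
Half-life 50 h → k = ln 2 / 50 = 0.01386 h⁻¹ = 0.3327 d⁻¹.
Applying C = C₀e^(−kt): 66.37 × 0.9104 = 60.43 mg/L.
Second outfall: C = (1.835·60.43 + 0.2000·74.00)/2.035 = 61.76 mg/L.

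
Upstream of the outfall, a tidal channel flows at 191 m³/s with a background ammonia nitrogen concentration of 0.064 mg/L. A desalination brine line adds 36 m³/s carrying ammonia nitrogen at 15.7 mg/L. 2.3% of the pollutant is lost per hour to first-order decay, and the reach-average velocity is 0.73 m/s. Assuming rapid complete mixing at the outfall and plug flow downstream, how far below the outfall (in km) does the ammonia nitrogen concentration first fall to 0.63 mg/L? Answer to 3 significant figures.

158 km

Conservation of mass: C = (191.0·0.06400 + 36.00·15.70) / 227.0 = 577.4/227.0 = 2.544 mg/L.
2.3%/h lost → k = −ln(1 − 0.023) = 0.02327 h⁻¹.
Set 2.544·exp(−k·t) = 0.63 → t = ln(2.544/0.63)/k = 215900 s = 59.98 h.
Distance = v·t = 0.73·215900 = 157600 m = 157.6 km.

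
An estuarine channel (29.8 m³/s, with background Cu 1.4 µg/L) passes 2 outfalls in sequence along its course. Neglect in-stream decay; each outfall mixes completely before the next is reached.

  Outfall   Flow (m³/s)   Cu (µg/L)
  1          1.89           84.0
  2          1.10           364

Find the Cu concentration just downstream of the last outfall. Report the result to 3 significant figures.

Below outfall 1: Q → 31.69 m³/s, C = (29.80·1.400 + 1.890·84.00)/31.69 = 6.326 µg/L.
Below outfall 2: Q → 32.79 m³/s, C = (31.69·6.326 + 1.100·364.0)/32.79 = 18.33 µg/L.

18.3 µg/L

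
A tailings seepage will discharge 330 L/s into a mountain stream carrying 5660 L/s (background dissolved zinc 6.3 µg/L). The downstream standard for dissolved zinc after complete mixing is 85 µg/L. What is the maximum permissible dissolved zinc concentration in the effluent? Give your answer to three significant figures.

At the limit, (Qr·Cr + Qe·Cₑ)/(Qr + Qe) = 85:
Cₑ = (5990·85 − 5660·6.300) / 330.0 = 1435 µg/L.

1430 µg/L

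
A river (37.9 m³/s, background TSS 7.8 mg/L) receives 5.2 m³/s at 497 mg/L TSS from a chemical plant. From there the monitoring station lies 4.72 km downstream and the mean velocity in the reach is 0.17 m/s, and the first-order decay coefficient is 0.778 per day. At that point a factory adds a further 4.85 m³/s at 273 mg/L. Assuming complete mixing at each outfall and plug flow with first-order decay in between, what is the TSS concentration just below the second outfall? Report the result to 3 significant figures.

Conservation of mass: C = (37.90·7.800 + 5.200·497.0) / 43.10 = 2880/43.10 = 66.82 mg/L; combined flow 43.10 m³/s.
Travel time t = 4.72·1000 / 0.17 = 27760 s = 7.712 h.
First-order decay: C = 66.82·exp(−k·t) = 66.82·0.7788 = 52.04 mg/L.
At the second outfall, C = (43.10·52.04 + 4.850·273.0) / (43.10 + 4.850) = 74.39 mg/L.

74.4 mg/L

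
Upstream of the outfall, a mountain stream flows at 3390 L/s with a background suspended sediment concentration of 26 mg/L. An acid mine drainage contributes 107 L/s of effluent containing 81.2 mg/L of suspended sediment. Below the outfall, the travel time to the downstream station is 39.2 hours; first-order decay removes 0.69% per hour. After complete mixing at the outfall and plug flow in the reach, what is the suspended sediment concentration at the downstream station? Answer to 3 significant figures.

21.1 mg/L

After mixing, C = (3390·26.00 + 107.0·81.20) / 3497 = 96830/3497 = 27.69 mg/L.
0.69%/h lost → k = −ln(1 − 0.0069) = 0.006924 h⁻¹.
First-order decay: C = 27.69·exp(−k·t) = 27.69·0.7623 = 21.11 mg/L.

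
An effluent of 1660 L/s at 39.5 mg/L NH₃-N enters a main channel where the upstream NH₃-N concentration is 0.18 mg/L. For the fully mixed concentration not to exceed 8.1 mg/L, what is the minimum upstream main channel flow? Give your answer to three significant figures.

6580 L/s

Set C_mix = 8.1: (Q·0.1800 + 1660·39.50) / (Q + 1660) = 8.1
→ Q = 1660·(39.50 − 8.1)/(8.1 − 0.1800) = 6581 L/s.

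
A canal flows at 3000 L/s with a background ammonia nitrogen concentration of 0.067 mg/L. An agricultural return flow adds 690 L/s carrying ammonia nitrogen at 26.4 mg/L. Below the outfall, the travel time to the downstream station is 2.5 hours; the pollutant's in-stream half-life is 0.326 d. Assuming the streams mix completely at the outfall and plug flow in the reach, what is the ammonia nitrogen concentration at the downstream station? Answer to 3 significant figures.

4.00 mg/L

After mixing, C = (3000·0.06700 + 690.0·26.40) / 3690 = 18420/3690 = 4.991 mg/L.
Half-life 0.326 d → k = ln 2 / 0.326 = 2.126 d⁻¹.
After decay, C = 4.991 × e^(−kt) = 4.991 × 0.8013 = 3.999 mg/L.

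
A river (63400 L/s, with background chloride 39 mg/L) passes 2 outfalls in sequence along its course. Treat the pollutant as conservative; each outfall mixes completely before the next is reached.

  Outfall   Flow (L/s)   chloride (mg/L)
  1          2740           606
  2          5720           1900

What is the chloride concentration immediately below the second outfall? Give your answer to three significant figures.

209 mg/L

Below outfall 1: Q → 66140 L/s, C = (63400·39.00 + 2740·606.0)/66140 = 62.49 mg/L.
Below outfall 2: Q → 71860 L/s, C = (66140·62.49 + 5720·1900)/71860 = 208.8 mg/L.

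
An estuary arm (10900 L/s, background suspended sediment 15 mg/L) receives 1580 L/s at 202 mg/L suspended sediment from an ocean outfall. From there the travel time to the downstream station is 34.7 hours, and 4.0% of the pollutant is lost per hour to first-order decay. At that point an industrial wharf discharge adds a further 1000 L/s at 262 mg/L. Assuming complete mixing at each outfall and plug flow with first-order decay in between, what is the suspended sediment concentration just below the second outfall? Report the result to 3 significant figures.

28.1 mg/L

Conservation of mass: C = (10900·15.00 + 1580·202.0) / 12480 = 482700/12480 = 38.67 mg/L; combined flow 12480 L/s.
4.0%/h lost → k = −ln(1 − 0.04) = 0.04082 h⁻¹.
First-order decay: C = 38.67·exp(−k·t) = 38.67·0.2426 = 9.381 mg/L.
At the second outfall, C = (12480·9.381 + 1000·262.0) / (12480 + 1000) = 28.12 mg/L.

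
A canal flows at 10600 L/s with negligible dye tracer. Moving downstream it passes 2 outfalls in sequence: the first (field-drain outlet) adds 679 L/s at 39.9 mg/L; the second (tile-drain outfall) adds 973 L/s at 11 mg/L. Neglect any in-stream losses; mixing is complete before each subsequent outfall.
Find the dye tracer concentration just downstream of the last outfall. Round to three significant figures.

After outfall 1: Q = 10600 + 679.0 = 11280 L/s; C = (10600·0 + 679.0·39.90)/11280 = 2.402 mg/L.
After outfall 2: Q = 11280 + 973.0 = 12250 L/s; C = (11280·2.402 + 973.0·11.00)/12250 = 3.085 mg/L.

3.08 mg/L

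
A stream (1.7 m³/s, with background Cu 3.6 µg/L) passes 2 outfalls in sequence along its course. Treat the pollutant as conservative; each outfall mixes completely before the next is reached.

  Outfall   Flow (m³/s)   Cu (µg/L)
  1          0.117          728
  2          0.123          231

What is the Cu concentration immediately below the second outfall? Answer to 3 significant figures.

Below outfall 1: Q → 1.817 m³/s, C = (1.700·3.600 + 0.1170·728.0)/1.817 = 50.25 µg/L.
Below outfall 2: Q → 1.940 m³/s, C = (1.817·50.25 + 0.1230·231.0)/1.940 = 61.71 µg/L.

61.7 µg/L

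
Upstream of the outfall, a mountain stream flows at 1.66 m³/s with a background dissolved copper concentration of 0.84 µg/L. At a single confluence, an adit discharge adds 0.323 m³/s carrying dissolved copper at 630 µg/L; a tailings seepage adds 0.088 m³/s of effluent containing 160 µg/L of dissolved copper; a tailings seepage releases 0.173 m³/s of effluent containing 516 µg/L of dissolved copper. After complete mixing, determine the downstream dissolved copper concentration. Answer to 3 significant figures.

Conservation of mass: C = (1.660·0.8400 + 0.3230·630.0 + 0.08800·160.0 + 0.1730·516.0) / 2.244 = 308.2/2.244 = 137.4 µg/L.

137 µg/L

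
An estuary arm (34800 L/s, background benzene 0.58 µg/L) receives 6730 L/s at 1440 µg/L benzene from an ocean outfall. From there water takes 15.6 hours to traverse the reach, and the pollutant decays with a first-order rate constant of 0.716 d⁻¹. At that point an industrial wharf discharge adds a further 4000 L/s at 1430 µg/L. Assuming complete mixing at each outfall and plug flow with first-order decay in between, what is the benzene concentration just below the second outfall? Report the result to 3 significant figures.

260 µg/L

Conservation of mass: C = (34800·0.5800 + 6730·1440) / 41530 = 9711000/41530 = 233.8 µg/L; combined flow 41530 L/s.
Decay over the reach: 233.8·exp(−kt) = 233.8·0.6279 = 146.8 µg/L.
At the second outfall, C = (41530·146.8 + 4000·1430) / (41530 + 4000) = 259.6 µg/L.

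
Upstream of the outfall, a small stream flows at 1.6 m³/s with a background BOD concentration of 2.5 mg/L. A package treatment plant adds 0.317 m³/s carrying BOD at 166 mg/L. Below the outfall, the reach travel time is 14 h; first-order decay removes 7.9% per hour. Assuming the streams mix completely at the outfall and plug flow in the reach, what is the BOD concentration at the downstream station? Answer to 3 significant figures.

9.33 mg/L

Conservation of mass: C = (1.600·2.500 + 0.3170·166.0) / 1.917 = 56.62/1.917 = 29.54 mg/L.
7.9%/h lost → k = −ln(1 − 0.079) = 0.08230 h⁻¹.
First-order decay: C = 29.54·exp(−k·t) = 29.54·0.3160 = 9.332 mg/L.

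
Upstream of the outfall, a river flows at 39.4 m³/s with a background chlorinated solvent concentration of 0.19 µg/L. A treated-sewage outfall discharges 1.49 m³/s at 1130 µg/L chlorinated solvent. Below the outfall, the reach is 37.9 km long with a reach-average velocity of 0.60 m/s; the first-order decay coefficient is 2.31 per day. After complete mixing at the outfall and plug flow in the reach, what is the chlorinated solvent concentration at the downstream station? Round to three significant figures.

7.64 µg/L

Flow-weighted average: C = (39.40·0.1900 + 1.490·1130) / 40.89 = 1691/40.89 = 41.36 µg/L.
Travel time t = 37.9·1000 / 0.60 = 63170 s = 17.55 h.
Decay over the reach: 41.36·exp(−kt) = 41.36·0.1847 = 7.641 µg/L.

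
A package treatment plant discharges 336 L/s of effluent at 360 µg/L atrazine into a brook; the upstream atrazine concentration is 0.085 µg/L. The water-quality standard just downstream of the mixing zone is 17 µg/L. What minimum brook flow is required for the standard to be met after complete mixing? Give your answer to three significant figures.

6810 L/s

Set C_mix = 17: (Q·0.08500 + 336.0·360.0) / (Q + 336.0) = 17
→ Q = 336.0·(360.0 − 17)/(17 − 0.08500) = 6813 L/s.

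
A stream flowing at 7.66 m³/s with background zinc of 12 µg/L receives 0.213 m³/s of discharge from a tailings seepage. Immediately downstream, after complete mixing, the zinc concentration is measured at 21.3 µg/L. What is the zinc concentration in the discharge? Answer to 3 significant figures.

356 µg/L

Mass balance: 7.660·12.00 + 0.2130·Cₑ = 7.873·21.30
→ Cₑ = (7.873·21.30 − 7.660·12.00) / 0.2130 = 355.8 µg/L.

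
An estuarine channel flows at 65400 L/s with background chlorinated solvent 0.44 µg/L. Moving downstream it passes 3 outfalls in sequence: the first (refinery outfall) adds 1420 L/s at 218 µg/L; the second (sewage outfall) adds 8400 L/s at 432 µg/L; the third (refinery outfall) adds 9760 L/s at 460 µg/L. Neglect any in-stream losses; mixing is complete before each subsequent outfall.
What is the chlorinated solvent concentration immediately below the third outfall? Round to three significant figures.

Below outfall 1: Q → 66820 L/s, C = (65400·0.4400 + 1420·218.0)/66820 = 5.063 µg/L.
Below outfall 2: Q → 75220 L/s, C = (66820·5.063 + 8400·432.0)/75220 = 52.74 µg/L.
Below outfall 3: Q → 84980 L/s, C = (75220·52.74 + 9760·460.0)/84980 = 99.51 µg/L.

99.5 µg/L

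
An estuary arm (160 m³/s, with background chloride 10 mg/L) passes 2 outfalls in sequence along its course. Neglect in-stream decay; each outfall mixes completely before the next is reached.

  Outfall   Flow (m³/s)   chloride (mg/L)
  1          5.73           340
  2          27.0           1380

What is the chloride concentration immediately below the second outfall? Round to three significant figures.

212 mg/L

After outfall 1: Q = 160.0 + 5.730 = 165.7 m³/s; C = (160.0·10.00 + 5.730·340.0)/165.7 = 21.41 mg/L.
After outfall 2: Q = 165.7 + 27.00 = 192.7 m³/s; C = (165.7·21.41 + 27.00·1380)/192.7 = 211.7 mg/L.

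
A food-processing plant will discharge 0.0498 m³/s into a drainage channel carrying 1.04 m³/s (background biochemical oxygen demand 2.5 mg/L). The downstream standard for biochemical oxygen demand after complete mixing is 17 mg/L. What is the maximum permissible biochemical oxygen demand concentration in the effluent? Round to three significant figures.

320 mg/L

At the limit, (Qr·Cr + Qe·Cₑ)/(Qr + Qe) = 17:
Cₑ = (1.090·17 − 1.040·2.500) / 0.04980 = 319.8 mg/L.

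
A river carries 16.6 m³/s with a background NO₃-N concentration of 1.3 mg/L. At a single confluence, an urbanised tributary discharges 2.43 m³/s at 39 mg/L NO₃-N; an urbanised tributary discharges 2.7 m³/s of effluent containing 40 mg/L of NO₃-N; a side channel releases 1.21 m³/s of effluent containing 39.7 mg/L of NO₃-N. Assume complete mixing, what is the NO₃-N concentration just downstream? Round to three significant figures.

Flow-weighted average: C = (16.60·1.300 + 2.430·39.00 + 2.700·40.00 + 1.210·39.70) / 22.94 = 272.4/22.94 = 11.87 mg/L.

11.9 mg/L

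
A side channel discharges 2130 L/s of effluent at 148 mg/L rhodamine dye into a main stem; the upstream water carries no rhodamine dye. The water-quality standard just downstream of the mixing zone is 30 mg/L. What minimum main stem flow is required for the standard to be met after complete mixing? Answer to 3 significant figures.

Set C_mix = 30: (Q·0 + 2130·148.0) / (Q + 2130) = 30
→ Q = 2130·(148.0 − 30)/(30 − 0) = 8378 L/s.

8380 L/s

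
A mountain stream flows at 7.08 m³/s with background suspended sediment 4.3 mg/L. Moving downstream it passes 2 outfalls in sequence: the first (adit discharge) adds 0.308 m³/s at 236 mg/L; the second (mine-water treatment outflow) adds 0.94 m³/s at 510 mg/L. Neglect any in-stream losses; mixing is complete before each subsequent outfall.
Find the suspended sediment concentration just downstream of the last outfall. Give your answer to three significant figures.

69.9 mg/L

Below outfall 1: Q → 7.388 m³/s, C = (7.080·4.300 + 0.3080·236.0)/7.388 = 13.96 mg/L.
Below outfall 2: Q → 8.328 m³/s, C = (7.388·13.96 + 0.9400·510.0)/8.328 = 69.95 mg/L.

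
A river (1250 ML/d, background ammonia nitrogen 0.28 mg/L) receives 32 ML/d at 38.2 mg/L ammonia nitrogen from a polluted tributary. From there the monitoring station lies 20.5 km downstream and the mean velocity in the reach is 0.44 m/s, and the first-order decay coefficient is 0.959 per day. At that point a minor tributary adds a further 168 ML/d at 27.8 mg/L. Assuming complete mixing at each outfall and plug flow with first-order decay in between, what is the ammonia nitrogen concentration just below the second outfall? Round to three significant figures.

3.87 mg/L

Conservation of mass: C = (1250·0.2800 + 32.00·38.20) / 1282 = 1572/1282 = 1.227 mg/L; combined flow 1282 ML/d.
Travel time t = 20.5·1000 / 0.44 = 46590 s = 12.94 h.
Decay over the reach: 1.227·exp(−kt) = 1.227·0.5962 = 0.7313 mg/L.
At the second outfall, C = (1282·0.7313 + 168.0·27.80) / (1282 + 168.0) = 3.868 mg/L.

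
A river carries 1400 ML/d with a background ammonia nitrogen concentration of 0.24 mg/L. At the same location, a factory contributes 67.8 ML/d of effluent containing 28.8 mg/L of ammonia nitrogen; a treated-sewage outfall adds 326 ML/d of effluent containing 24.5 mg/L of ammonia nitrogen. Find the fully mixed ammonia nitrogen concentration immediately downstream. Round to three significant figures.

5.73 mg/L

Flow-weighted average: C = (1400·0.2400 + 67.80·28.80 + 326.0·24.50) / 1794 = 10280/1794 = 5.728 mg/L.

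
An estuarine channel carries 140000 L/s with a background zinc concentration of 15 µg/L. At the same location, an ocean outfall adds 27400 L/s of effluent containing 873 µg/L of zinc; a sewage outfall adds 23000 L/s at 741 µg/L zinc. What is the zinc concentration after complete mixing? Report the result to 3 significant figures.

Mass balance: C = (140000·15.00 + 27400·873.0 + 23000·741.0) / 190400 = 43060000/190400 = 226.2 µg/L.

226 µg/L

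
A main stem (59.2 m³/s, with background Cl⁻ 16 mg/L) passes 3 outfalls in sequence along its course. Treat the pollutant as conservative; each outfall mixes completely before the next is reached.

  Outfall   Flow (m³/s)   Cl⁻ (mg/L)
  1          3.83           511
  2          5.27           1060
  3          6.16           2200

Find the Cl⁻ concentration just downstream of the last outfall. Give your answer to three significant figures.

296 mg/L

After outfall 1: Q = 59.20 + 3.830 = 63.03 m³/s; C = (59.20·16.00 + 3.830·511.0)/63.03 = 46.08 mg/L.
After outfall 2: Q = 63.03 + 5.270 = 68.30 m³/s; C = (63.03·46.08 + 5.270·1060)/68.30 = 124.3 mg/L.
After outfall 3: Q = 68.30 + 6.160 = 74.46 m³/s; C = (68.30·124.3 + 6.160·2200)/74.46 = 296.0 mg/L.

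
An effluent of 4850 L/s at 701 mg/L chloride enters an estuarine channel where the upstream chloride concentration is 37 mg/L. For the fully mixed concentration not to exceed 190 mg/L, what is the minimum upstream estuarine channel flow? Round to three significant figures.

16200 L/s

Set C_mix = 190: (Q·37.00 + 4850·701.0) / (Q + 4850) = 190
→ Q = 4850·(701.0 − 190)/(190 − 37.00) = 16200 L/s.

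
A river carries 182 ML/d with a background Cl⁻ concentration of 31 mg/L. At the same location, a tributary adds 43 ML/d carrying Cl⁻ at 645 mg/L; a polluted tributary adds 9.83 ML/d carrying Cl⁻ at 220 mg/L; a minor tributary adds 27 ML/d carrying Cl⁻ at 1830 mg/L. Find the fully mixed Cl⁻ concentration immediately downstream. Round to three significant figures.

324 mg/L

Conservation of mass: C = (182.0·31.00 + 43.00·645.0 + 9.830·220.0 + 27.00·1830) / 261.8 = 84950/261.8 = 324.4 mg/L.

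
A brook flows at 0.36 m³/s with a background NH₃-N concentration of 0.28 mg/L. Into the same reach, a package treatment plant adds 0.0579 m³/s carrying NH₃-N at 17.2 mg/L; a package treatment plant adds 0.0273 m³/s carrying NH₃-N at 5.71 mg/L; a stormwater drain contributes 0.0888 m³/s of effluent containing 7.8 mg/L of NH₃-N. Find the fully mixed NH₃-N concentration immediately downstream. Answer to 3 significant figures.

3.64 mg/L

Flow-weighted average: C = (0.3600·0.2800 + 0.05790·17.20 + 0.02730·5.710 + 0.08880·7.800) / 0.5340 = 1.945/0.5340 = 3.643 mg/L.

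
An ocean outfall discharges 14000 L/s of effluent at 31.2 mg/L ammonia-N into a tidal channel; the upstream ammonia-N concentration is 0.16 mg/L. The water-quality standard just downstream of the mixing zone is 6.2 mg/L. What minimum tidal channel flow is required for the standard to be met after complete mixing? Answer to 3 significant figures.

Set C_mix = 6.2: (Q·0.1600 + 14000·31.20) / (Q + 14000) = 6.2
→ Q = 14000·(31.20 − 6.2)/(6.2 − 0.1600) = 57950 L/s.

57900 L/s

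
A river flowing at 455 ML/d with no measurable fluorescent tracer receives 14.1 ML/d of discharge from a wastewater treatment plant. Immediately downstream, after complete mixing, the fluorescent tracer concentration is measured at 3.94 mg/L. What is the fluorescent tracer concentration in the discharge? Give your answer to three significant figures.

131 mg/L

Mass balance: 455.0·0 + 14.10·Cₑ = 469.1·3.940
→ Cₑ = (469.1·3.940 − 455.0·0) / 14.10 = 131.1 mg/L.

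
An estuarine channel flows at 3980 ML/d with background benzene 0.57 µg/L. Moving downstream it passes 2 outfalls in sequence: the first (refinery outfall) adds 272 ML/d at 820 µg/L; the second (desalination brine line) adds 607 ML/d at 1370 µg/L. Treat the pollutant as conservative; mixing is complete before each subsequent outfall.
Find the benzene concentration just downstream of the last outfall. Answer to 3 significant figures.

Below outfall 1: Q → 4252 ML/d, C = (3980·0.5700 + 272.0·820.0)/4252 = 52.99 µg/L.
Below outfall 2: Q → 4859 ML/d, C = (4252·52.99 + 607.0·1370)/4859 = 217.5 µg/L.

218 µg/L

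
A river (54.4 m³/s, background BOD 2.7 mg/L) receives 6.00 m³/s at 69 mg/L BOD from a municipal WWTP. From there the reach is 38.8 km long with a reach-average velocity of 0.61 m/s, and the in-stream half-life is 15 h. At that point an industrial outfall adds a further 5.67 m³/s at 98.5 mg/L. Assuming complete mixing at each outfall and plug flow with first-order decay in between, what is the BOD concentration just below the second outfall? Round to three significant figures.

Mixed concentration C = ΣQC/ΣQ = (54.40·2.700 + 6.000·69.00) / 60.40 = 560.9/60.40 = 9.286 mg/L; combined flow 60.40 m³/s.
Travel time t = 38.8·1000 / 0.61 = 63610 s = 17.67 h.
Half-life 15 h → k = ln 2 / 15 = 0.04621 h⁻¹ = 1.109 d⁻¹.
Decay over the reach: 9.286·exp(−kt) = 9.286·0.4420 = 4.104 mg/L.
Second outfall: C = (60.40·4.104 + 5.670·98.50)/66.07 = 12.21 mg/L.

12.2 mg/L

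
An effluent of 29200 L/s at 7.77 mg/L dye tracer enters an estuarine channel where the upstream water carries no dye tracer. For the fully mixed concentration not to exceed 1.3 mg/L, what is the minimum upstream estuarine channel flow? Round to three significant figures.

145000 L/s

Set C_mix = 1.3: (Q·0 + 29200·7.770) / (Q + 29200) = 1.3
→ Q = 29200·(7.770 − 1.3)/(1.3 − 0) = 145300 L/s.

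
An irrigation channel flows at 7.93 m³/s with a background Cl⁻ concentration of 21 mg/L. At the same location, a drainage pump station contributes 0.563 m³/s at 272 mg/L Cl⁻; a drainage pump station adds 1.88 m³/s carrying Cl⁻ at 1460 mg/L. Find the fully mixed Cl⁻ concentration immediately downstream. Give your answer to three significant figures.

295 mg/L

Mixed concentration C = ΣQC/ΣQ = (7.930·21.00 + 0.5630·272.0 + 1.880·1460) / 10.37 = 3064/10.37 = 295.4 mg/L.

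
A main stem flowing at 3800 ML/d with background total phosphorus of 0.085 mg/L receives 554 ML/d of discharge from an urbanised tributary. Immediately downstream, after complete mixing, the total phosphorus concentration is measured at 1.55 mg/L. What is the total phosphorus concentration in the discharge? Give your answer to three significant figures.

11.6 mg/L

Mass balance: 3800·0.08500 + 554.0·Cₑ = 4354·1.550
→ Cₑ = (4354·1.550 − 3800·0.08500) / 554.0 = 11.60 mg/L.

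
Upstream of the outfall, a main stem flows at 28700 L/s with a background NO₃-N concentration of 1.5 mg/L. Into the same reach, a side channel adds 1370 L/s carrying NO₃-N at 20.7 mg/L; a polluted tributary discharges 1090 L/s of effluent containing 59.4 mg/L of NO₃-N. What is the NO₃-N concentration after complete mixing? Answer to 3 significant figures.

Mass balance: C = (28700·1.500 + 1370·20.70 + 1090·59.40) / 31160 = 136200/31160 = 4.370 mg/L.

4.37 mg/L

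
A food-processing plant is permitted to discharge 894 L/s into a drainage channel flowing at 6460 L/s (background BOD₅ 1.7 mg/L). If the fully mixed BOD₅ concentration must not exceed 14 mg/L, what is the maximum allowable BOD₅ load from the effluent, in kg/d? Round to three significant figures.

7950 kg/d

Mass balance at the limit: 6460·1.700 + 894.0·Cₑ = 7354·14 → Cₑ = 102.9 mg/L.
894.0 L/s = 0.8940 m³/s. Load = 0.8940 m³/s × 102.9 g/m³ × 86 400 s/d = 7947 kg/d.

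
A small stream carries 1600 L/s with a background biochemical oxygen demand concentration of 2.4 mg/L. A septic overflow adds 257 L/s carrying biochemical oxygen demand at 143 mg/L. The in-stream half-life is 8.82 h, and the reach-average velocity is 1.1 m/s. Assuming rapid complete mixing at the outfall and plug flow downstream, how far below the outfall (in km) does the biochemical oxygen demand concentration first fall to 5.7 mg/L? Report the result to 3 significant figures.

Mixed concentration C = ΣQC/ΣQ = (1600·2.400 + 257.0·143.0) / 1857 = 40590/1857 = 21.86 mg/L.
Half-life 8.82 h → k = ln 2 / 8.82 = 0.07859 h⁻¹ = 1.886 d⁻¹.
Set 21.86·exp(−k·t) = 5.7 → t = ln(21.86/5.7)/k = 61570 s = 17.10 h.
Distance = v·t = 1.1·61570 = 67730 m = 67.73 km.

67.7 km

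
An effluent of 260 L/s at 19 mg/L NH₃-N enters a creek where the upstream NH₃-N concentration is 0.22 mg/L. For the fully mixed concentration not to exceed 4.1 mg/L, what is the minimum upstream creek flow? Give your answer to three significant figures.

Set C_mix = 4.1: (Q·0.2200 + 260.0·19.00) / (Q + 260.0) = 4.1
→ Q = 260.0·(19.00 − 4.1)/(4.1 − 0.2200) = 998.5 L/s.

998 L/s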